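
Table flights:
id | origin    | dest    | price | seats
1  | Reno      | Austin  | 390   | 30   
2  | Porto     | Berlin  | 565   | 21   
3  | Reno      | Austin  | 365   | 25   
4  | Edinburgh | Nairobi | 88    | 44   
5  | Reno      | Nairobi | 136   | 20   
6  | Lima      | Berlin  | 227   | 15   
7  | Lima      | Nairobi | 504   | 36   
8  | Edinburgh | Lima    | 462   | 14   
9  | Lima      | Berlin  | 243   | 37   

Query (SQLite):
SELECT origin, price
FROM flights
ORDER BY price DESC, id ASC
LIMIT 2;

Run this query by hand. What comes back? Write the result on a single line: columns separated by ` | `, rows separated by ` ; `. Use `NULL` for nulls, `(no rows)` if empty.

Porto | 565 ; Lima | 504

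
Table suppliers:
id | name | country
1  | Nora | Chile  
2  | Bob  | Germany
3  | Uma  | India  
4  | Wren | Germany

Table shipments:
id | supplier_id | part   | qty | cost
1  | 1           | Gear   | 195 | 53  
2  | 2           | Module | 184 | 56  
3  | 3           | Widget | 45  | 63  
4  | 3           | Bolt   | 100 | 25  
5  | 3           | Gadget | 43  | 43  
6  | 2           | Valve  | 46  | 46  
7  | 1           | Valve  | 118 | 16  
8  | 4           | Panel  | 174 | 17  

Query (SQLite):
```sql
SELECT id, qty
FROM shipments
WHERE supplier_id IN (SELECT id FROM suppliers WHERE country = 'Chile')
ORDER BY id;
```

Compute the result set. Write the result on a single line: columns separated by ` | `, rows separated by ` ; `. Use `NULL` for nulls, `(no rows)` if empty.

1 | 195 ; 7 | 118

Inner query: suppliers.id where country = 'Chile'.
Outer: keep shipments rows whose supplier_id is in that set.
Inner query → {1}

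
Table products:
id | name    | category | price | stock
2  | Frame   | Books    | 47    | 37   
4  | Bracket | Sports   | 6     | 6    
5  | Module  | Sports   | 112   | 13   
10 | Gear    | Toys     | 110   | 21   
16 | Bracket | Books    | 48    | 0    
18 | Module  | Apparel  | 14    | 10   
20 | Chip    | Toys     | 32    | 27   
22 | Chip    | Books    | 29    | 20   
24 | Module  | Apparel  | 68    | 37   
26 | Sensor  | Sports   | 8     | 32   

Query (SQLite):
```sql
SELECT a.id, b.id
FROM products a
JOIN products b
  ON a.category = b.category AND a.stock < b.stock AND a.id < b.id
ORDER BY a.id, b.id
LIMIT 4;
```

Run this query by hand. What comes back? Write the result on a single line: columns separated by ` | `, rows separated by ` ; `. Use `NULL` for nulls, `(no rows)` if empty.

4 | 5 ; 4 | 26 ; 5 | 26 ; 10 | 20

Pairs (a,b) with same category, a.stock < b.stock, a.id < b.id.
category groups: Apparel:{18,24} Books:{2,16,22} Sports:{4,5,26} Toys:{10,20}
Ordered by (a.id, b.id); first 4.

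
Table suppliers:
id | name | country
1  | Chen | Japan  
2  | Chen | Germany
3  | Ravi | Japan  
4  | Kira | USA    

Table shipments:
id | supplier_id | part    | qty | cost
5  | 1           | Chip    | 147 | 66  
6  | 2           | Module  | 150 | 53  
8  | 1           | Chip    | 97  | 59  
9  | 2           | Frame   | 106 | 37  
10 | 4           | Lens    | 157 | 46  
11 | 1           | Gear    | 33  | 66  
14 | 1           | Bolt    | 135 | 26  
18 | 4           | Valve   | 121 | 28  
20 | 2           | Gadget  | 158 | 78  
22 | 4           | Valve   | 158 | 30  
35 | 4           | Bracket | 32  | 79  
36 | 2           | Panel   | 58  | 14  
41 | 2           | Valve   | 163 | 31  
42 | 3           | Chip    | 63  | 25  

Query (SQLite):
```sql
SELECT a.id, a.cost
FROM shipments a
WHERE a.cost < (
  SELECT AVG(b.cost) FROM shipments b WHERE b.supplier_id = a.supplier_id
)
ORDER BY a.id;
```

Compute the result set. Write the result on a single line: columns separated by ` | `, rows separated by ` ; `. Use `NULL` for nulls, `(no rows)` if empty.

9 | 37 ; 14 | 26 ; 18 | 28 ; 22 | 30 ; 36 | 14 ; 41 | 31

For each shipments row a, compute AVG(cost) over rows sharing a.supplier_id.
Keep row a if a.cost < that per-group AVG.
  supplier_id=1: AVG(cost) = 54.25
  supplier_id=2: AVG(cost) = 42.6
  supplier_id=3: AVG(cost) = 25.0
  supplier_id=4: AVG(cost) = 45.75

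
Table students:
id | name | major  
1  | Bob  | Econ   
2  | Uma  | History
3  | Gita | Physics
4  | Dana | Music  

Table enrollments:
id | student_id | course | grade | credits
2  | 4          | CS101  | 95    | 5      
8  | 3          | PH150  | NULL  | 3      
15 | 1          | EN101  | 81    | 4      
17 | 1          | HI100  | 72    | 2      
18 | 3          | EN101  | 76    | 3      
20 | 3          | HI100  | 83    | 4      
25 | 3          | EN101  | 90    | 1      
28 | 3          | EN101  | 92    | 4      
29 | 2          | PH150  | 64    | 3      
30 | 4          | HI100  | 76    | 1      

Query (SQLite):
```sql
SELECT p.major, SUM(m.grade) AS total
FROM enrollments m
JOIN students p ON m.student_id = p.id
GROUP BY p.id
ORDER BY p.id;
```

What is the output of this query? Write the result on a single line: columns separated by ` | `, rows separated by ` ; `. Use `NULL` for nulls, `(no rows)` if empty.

Econ | 153 ; History | 64 ; Physics | 341 ; Music | 171

Join each enrollments row to its students via student_id.
Group joined rows by students.id; compute SUM(m.grade) per group.
  1: ids {15, 17} → SUM(m.grade)=153
  2: ids {29} → SUM(m.grade)=64
  3: ids {8, 18, 20, 25, 28} → SUM(m.grade)=341
  4: ids {2, 30} → SUM(m.grade)=171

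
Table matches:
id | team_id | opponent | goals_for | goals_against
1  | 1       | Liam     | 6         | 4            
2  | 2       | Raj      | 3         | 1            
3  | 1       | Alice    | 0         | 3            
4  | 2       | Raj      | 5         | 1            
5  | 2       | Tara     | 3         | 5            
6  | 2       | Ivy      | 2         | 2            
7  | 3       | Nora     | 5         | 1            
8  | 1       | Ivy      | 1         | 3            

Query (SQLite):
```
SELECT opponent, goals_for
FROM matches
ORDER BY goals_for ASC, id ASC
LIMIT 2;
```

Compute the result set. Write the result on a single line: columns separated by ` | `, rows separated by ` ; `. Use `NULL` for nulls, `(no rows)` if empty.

Sort by goals_for asc, tiebreak id asc: (0, id=3), (1, id=8), (2, id=6), (3, id=2), (3, id=5) …. Take first 2.

Alice | 0 ; Ivy | 1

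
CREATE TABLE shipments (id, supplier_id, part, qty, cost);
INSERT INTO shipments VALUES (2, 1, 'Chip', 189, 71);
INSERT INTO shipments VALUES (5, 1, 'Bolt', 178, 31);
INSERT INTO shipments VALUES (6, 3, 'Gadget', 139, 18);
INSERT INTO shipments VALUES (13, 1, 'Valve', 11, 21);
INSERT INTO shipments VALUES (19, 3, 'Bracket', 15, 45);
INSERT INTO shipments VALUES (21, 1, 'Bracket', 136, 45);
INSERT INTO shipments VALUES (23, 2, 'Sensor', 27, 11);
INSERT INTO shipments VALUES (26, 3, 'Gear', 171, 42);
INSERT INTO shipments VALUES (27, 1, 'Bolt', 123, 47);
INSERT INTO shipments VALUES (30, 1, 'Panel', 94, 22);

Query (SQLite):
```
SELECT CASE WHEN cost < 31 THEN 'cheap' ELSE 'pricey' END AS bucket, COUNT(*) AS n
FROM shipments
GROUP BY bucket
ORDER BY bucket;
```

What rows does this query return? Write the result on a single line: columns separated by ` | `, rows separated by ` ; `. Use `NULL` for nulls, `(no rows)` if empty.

cheap | 4 ; pricey | 6

Bucket rows by cost < 31 → 'cheap' else 'pricey'; count each bucket.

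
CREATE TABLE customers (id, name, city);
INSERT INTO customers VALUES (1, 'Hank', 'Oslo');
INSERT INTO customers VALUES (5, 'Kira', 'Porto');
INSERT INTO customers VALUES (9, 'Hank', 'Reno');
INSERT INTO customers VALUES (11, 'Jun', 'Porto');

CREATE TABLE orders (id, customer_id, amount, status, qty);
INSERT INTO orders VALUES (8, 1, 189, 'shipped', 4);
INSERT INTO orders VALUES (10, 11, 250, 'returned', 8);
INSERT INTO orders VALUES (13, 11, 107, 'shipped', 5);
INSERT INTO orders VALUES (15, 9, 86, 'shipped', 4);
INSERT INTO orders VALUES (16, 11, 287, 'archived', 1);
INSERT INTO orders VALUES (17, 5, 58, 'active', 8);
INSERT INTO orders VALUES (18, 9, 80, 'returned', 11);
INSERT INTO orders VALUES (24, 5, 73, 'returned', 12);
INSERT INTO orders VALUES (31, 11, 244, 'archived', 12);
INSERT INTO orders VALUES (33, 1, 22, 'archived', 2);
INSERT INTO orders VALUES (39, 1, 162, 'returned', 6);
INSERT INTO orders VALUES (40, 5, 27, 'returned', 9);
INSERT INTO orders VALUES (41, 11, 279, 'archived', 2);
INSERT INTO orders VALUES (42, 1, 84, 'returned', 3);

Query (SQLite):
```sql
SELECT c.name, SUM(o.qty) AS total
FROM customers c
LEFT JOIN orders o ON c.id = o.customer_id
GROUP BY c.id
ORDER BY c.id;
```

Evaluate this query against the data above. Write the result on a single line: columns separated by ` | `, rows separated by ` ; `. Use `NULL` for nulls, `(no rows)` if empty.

LEFT JOIN keeps every customers row; unmatched ones get NULL for orders columns.
Group by customers.id and compute SUM(o.qty). SUM over an all-NULL group is NULL.
  1: ids {8, 33, 39, 42} → SUM(o.qty)=15
  5: ids {17, 24, 40} → SUM(o.qty)=29
  9: ids {15, 18} → SUM(o.qty)=15
  11: ids {10, 13, 16, 31, 41} → SUM(o.qty)=28

Hank | 15 ; Kira | 29 ; Hank | 15 ; Jun | 28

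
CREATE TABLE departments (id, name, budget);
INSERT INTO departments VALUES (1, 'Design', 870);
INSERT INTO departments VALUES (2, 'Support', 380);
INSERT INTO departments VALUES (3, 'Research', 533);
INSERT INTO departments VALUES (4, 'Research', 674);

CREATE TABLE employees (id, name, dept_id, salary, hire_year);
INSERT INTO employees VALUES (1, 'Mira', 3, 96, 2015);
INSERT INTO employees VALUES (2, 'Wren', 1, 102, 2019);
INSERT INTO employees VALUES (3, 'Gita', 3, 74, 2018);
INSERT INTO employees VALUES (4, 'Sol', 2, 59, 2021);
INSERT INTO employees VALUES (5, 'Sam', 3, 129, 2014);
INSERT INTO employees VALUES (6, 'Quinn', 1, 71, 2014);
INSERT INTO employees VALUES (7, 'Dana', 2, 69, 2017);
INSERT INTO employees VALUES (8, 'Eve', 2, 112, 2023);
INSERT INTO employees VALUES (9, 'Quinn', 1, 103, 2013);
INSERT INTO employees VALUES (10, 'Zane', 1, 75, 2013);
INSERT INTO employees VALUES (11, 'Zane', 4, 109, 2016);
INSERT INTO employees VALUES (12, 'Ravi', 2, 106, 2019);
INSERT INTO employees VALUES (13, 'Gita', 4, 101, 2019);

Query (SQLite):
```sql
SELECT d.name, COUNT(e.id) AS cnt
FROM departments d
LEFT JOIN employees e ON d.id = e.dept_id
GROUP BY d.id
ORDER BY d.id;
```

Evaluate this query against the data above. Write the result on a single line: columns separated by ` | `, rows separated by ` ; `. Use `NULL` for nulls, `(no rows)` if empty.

LEFT JOIN keeps every departments row; unmatched ones get NULL for employees columns.
Group by departments.id and compute COUNT(e.id). COUNT(col) of an all-NULL group is 0.
  1: ids {2, 6, 9, 10} → COUNT(e.id)=4
  2: ids {4, 7, 8, 12} → COUNT(e.id)=4
  3: ids {1, 3, 5} → COUNT(e.id)=3
  4: ids {11, 13} → COUNT(e.id)=2

Design | 4 ; Support | 4 ; Research | 3 ; Research | 2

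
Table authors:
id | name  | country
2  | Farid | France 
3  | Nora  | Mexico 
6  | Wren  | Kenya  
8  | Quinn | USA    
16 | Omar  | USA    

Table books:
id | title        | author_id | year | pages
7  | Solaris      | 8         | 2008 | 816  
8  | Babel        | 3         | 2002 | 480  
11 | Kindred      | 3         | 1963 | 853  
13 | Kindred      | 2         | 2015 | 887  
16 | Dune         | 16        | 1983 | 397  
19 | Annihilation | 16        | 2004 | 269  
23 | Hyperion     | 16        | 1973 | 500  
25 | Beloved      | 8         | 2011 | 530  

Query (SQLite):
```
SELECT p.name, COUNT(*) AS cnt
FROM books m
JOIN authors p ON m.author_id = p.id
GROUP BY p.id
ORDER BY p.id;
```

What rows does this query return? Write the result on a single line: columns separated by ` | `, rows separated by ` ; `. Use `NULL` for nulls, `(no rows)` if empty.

Farid | 1 ; Nora | 2 ; Quinn | 2 ; Omar | 3

Join each books row to its authors via author_id.
Group joined rows by authors.id; compute COUNT(*) per group.
  2: ids {13} → COUNT(*)=1
  3: ids {8, 11} → COUNT(*)=2
  8: ids {7, 25} → COUNT(*)=2
  16: ids {16, 19, 23} → COUNT(*)=3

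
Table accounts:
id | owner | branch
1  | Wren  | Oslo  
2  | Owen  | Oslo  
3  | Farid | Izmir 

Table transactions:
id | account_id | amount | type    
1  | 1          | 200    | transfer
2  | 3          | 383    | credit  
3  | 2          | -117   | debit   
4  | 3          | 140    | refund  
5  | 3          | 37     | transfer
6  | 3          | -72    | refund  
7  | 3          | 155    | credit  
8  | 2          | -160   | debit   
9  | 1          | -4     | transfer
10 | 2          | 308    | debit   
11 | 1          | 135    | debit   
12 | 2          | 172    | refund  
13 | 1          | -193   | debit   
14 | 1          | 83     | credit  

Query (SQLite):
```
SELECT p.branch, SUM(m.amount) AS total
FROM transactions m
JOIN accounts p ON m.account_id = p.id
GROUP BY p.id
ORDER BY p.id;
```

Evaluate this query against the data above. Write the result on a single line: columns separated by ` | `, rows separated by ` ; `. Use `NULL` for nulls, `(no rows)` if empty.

Oslo | 221 ; Oslo | 203 ; Izmir | 643

Join each transactions row to its accounts via account_id.
Group joined rows by accounts.id; compute SUM(m.amount) per group.
  1: ids {1, 9, 11, 13, 14} → SUM(m.amount)=221
  2: ids {3, 8, 10, 12} → SUM(m.amount)=203
  3: ids {2, 4, 5, 6, 7} → SUM(m.amount)=643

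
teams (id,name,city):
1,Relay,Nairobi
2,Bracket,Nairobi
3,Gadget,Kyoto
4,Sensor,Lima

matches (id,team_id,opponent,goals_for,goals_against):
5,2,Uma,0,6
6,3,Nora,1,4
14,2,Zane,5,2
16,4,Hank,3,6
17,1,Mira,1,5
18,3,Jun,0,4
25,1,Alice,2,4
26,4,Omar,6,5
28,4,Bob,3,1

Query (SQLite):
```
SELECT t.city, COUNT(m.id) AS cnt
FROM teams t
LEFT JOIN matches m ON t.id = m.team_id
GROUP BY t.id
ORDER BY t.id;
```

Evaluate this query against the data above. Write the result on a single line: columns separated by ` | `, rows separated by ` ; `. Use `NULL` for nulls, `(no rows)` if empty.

Nairobi | 2 ; Nairobi | 2 ; Kyoto | 2 ; Lima | 3

LEFT JOIN keeps every teams row; unmatched ones get NULL for matches columns.
Group by teams.id and compute COUNT(m.id). COUNT(col) of an all-NULL group is 0.
  1: ids {17, 25} → COUNT(m.id)=2
  2: ids {5, 14} → COUNT(m.id)=2
  3: ids {6, 18} → COUNT(m.id)=2
  4: ids {16, 26, 28} → COUNT(m.id)=3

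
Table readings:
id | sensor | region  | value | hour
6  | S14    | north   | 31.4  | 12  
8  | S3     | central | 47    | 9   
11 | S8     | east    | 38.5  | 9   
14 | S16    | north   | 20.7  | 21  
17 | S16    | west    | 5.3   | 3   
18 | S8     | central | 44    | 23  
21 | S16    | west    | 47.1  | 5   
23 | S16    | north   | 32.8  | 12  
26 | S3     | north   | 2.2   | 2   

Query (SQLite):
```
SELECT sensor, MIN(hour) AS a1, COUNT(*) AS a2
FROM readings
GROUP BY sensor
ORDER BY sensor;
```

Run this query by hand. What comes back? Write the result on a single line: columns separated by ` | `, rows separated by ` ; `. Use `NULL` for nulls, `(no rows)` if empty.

Group readings by sensor.
Per group compute: MIN(hour), COUNT(*).
  S14: ids {6} → MIN(hour)=12, COUNT(*)=1
  S16: ids {14, 17, 21, 23} → MIN(hour)=3, COUNT(*)=4
  S3: ids {8, 26} → MIN(hour)=2, COUNT(*)=2
  S8: ids {11, 18} → MIN(hour)=9, COUNT(*)=2

S14 | 12 | 1 ; S16 | 3 | 4 ; S3 | 2 | 2 ; S8 | 9 | 2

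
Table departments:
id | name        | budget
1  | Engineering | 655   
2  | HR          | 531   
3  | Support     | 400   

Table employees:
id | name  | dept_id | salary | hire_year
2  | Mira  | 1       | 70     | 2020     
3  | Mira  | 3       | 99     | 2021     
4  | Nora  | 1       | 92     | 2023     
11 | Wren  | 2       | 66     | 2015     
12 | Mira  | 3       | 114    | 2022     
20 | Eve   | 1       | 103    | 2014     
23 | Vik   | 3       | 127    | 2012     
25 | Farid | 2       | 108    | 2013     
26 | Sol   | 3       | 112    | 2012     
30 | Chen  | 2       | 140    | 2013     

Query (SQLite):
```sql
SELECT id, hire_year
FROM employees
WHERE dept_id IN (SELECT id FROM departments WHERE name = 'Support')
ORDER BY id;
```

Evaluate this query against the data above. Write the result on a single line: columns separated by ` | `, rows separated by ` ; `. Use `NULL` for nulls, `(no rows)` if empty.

Inner query: departments.id where name = 'Support'.
Outer: keep employees rows whose dept_id is in that set.
Inner query → {3}

3 | 2021 ; 12 | 2022 ; 23 | 2012 ; 26 | 2012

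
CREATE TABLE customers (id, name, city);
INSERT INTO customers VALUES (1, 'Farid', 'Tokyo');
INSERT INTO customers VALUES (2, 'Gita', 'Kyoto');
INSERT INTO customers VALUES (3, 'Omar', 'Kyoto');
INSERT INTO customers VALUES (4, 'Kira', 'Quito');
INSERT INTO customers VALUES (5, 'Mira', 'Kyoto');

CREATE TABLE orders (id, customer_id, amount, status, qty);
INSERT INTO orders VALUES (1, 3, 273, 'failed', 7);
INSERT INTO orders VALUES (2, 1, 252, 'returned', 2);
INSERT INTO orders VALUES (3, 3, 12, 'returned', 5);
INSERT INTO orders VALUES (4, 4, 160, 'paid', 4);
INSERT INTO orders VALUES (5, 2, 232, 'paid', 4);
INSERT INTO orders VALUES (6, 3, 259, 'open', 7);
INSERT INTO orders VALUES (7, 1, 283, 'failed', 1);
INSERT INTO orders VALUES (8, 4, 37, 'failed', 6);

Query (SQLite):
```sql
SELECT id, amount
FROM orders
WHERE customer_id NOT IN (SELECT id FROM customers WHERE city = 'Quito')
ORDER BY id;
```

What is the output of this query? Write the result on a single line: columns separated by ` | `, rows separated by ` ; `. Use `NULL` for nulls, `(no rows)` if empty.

1 | 273 ; 2 | 252 ; 3 | 12 ; 5 | 232 ; 6 | 259 ; 7 | 283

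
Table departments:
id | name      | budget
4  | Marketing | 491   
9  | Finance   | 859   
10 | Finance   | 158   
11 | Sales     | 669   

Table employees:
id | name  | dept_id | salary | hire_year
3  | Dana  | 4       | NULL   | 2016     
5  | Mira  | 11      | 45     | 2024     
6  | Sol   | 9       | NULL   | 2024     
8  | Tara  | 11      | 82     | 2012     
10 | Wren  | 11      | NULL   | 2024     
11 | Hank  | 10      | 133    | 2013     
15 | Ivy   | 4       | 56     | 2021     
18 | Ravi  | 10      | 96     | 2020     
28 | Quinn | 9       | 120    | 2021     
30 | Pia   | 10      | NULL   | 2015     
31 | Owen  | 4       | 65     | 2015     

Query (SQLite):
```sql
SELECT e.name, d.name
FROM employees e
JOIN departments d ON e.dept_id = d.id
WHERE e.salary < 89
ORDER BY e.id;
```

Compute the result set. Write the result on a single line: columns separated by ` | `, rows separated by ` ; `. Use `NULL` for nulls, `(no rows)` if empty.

Mira | Sales ; Tara | Sales ; Ivy | Marketing ; Owen | Marketing

Each employees row matches the departments row where dept_id = departments.id.
Then keep rows with e.salary < 89.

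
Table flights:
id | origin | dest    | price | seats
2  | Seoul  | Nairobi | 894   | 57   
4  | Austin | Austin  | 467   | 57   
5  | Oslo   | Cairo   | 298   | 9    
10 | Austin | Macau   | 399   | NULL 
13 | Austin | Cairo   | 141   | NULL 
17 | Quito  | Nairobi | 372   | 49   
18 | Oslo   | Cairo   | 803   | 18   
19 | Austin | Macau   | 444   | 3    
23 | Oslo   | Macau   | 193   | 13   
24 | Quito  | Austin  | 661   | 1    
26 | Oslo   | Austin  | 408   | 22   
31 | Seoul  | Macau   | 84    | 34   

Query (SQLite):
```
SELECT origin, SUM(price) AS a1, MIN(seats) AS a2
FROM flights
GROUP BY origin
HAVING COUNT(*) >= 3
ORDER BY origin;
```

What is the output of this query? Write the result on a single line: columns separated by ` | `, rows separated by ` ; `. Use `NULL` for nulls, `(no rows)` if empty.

Austin | 1451 | 3 ; Oslo | 1702 | 9

Group flights by origin.
Per group compute: SUM(price), MIN(seats).
HAVING: drop groups with fewer than 3 rows.
  Austin: ids {4, 10, 13, 19} → SUM(price)=1451, MIN(seats)=3
  Oslo: ids {5, 18, 23, 26} → SUM(price)=1702, MIN(seats)=9
  Quito: ids {17, 24} → SUM(price)=1033, MIN(seats)=1
  Seoul: ids {2, 31} → SUM(price)=978, MIN(seats)=34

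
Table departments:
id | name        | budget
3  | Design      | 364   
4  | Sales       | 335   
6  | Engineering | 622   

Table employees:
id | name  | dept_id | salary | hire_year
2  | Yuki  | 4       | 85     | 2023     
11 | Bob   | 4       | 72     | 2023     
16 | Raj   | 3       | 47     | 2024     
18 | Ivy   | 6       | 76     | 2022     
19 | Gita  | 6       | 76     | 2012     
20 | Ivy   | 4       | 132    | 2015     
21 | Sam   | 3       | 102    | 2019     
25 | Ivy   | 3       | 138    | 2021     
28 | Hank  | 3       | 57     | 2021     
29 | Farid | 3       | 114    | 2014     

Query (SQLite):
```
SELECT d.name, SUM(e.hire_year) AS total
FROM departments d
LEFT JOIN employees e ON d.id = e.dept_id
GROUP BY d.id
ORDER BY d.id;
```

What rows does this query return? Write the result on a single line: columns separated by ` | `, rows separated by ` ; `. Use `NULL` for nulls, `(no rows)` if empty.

Design | 10099 ; Sales | 6061 ; Engineering | 4034

LEFT JOIN keeps every departments row; unmatched ones get NULL for employees columns.
Group by departments.id and compute SUM(e.hire_year). SUM over an all-NULL group is NULL.
  3: ids {16, 21, 25, 28, 29} → SUM(e.hire_year)=10099
  4: ids {2, 11, 20} → SUM(e.hire_year)=6061
  6: ids {18, 19} → SUM(e.hire_year)=4034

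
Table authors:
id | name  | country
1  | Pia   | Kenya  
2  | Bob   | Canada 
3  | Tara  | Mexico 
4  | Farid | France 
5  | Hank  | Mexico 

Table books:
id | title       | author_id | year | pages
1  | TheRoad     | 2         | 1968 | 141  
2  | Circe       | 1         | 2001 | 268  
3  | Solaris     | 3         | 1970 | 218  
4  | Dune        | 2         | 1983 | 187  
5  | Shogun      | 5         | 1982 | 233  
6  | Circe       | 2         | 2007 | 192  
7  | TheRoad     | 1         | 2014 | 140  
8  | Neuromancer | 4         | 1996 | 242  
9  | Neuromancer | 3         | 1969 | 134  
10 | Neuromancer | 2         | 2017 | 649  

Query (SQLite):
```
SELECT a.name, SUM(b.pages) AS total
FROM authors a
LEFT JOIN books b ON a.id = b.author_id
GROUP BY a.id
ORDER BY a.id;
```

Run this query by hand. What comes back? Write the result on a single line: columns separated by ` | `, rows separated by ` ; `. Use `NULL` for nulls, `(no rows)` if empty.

Pia | 408 ; Bob | 1169 ; Tara | 352 ; Farid | 242 ; Hank | 233

LEFT JOIN keeps every authors row; unmatched ones get NULL for books columns.
Group by authors.id and compute SUM(b.pages). SUM over an all-NULL group is NULL.
  1: ids {2, 7} → SUM(b.pages)=408
  2: ids {1, 4, 6, 10} → SUM(b.pages)=1169
  3: ids {3, 9} → SUM(b.pages)=352
  4: ids {8} → SUM(b.pages)=242
  5: ids {5} → SUM(b.pages)=233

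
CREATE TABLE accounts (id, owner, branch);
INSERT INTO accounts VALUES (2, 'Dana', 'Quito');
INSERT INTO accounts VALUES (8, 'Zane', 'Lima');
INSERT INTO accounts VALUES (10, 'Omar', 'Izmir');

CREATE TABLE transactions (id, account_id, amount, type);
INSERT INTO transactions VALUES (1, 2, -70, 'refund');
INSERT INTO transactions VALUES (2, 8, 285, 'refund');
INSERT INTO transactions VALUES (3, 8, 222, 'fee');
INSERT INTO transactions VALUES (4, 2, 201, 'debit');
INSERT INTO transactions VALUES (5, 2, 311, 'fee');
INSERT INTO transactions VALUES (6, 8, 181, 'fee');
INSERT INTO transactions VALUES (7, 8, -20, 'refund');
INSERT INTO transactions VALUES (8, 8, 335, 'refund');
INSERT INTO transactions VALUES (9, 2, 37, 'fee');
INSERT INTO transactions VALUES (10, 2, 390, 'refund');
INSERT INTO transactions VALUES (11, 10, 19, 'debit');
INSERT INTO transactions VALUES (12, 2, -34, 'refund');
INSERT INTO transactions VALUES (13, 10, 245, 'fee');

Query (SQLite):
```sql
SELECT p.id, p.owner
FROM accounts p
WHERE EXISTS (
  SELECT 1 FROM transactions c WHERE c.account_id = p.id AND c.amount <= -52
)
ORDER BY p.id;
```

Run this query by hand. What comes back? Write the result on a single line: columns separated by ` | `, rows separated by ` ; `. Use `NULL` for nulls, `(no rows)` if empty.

For each accounts row, check whether any transactions with matching account_id has amount <= -52.
Keep rows where that is true.

2 | Dana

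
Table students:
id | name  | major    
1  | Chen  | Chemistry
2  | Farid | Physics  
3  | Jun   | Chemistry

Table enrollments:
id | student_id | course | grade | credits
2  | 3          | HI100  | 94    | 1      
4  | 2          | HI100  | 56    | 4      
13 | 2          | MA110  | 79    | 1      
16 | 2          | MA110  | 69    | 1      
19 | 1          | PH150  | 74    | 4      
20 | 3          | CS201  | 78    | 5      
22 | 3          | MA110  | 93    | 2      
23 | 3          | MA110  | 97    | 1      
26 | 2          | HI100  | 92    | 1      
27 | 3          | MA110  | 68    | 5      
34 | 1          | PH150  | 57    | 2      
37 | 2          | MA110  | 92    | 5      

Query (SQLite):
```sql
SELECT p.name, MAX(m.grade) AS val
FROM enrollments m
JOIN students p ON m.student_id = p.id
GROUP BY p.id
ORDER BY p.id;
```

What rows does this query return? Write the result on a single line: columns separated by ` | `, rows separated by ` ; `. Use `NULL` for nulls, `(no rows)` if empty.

Chen | 74 ; Farid | 92 ; Jun | 97

Join each enrollments row to its students via student_id.
Group joined rows by students.id; compute MAX(m.grade) per group.
  1: ids {19, 34} → MAX(m.grade)=74
  2: ids {4, 13, 16, 26, 37} → MAX(m.grade)=92
  3: ids {2, 20, 22, 23, 27} → MAX(m.grade)=97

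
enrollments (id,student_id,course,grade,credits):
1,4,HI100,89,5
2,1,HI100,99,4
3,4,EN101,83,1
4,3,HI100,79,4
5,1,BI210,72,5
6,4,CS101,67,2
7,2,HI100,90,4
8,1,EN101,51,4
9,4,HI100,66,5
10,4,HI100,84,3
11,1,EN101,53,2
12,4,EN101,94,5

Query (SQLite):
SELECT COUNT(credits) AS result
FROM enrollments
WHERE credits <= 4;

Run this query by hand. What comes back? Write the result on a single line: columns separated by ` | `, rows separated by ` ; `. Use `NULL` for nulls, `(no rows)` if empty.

8

Rows where credits <= 4 → credits values: [4, 1, 4, 2, 4, 4, 3, 2].
COUNT(credits) counts non-NULL values → 8.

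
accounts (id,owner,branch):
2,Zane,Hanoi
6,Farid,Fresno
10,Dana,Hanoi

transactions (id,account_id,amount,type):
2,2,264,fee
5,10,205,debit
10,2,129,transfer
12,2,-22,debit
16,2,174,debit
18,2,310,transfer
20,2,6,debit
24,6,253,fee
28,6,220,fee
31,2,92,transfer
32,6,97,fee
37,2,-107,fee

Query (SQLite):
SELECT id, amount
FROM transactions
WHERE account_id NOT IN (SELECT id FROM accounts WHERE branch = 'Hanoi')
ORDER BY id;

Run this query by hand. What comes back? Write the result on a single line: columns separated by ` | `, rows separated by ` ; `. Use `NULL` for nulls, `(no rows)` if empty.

24 | 253 ; 28 | 220 ; 32 | 97

Inner query: accounts.id where branch = 'Hanoi'.
Outer: keep transactions rows whose account_id is not in that set.
Inner query → {2, 10}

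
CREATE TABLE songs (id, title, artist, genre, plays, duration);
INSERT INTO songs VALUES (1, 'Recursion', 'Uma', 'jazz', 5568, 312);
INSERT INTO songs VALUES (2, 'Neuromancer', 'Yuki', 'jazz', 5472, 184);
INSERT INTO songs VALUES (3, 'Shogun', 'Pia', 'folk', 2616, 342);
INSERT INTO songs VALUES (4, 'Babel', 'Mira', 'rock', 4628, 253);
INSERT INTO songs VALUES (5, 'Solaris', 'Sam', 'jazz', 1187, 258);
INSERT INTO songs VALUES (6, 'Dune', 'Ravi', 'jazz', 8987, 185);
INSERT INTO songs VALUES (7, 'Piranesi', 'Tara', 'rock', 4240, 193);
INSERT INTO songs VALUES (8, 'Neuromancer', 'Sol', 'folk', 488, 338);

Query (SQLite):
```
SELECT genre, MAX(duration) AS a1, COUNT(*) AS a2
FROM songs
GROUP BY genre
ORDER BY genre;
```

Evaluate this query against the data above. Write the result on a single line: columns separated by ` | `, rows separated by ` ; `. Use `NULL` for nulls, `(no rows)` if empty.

folk | 342 | 2 ; jazz | 312 | 4 ; rock | 253 | 2

Group songs by genre.
Per group compute: MAX(duration), COUNT(*).
  folk: ids {3, 8} → MAX(duration)=342, COUNT(*)=2
  jazz: ids {1, 2, 5, 6} → MAX(duration)=312, COUNT(*)=4
  rock: ids {4, 7} → MAX(duration)=253, COUNT(*)=2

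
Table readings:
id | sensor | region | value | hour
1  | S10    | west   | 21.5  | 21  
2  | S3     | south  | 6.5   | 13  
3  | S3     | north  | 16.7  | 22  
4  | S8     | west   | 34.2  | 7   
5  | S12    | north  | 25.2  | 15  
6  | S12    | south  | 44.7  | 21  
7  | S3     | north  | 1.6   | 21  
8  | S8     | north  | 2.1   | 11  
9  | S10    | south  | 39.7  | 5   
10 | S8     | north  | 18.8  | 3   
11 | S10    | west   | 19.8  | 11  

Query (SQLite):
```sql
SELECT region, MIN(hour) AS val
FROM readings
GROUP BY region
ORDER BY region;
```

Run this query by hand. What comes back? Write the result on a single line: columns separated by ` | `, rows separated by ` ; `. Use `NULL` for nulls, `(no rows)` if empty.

Partition readings by region; compute MIN(hour) within each group.
  north: ids {3, 5, 7, 8, 10} → MIN(hour)=3
  south: ids {2, 6, 9} → MIN(hour)=5
  west: ids {1, 4, 11} → MIN(hour)=7

north | 3 ; south | 5 ; west | 7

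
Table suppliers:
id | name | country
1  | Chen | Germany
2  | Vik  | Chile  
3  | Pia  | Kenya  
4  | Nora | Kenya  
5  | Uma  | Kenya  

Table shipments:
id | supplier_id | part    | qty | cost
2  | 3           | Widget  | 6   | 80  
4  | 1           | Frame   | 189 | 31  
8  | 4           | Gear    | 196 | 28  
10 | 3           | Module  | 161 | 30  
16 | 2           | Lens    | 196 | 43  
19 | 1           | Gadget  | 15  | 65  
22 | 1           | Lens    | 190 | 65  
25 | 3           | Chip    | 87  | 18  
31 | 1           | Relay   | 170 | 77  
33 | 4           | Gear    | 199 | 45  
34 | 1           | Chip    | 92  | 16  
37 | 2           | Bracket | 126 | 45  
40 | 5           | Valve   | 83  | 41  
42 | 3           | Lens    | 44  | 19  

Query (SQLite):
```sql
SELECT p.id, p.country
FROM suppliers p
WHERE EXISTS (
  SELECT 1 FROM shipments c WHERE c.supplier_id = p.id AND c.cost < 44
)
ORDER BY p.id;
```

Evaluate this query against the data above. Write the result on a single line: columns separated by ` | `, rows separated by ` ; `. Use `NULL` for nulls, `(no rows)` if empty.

1 | Germany ; 2 | Chile ; 3 | Kenya ; 4 | Kenya ; 5 | Kenya

For each suppliers row, check whether any shipments with matching supplier_id has cost < 44.
Keep rows where that is true.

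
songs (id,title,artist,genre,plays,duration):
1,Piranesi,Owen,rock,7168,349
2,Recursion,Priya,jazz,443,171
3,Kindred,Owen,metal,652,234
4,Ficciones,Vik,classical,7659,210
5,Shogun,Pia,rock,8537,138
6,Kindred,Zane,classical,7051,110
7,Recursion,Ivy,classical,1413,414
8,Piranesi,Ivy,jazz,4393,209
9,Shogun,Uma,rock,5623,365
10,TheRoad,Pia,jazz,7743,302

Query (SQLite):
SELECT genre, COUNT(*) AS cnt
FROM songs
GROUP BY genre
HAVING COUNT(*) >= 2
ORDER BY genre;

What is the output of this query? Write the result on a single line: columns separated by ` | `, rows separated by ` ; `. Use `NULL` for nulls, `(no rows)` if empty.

classical | 3 ; jazz | 3 ; rock | 3

Partition songs by genre; compute COUNT(*) within each group.
HAVING: keep groups with count ≥ 2.
  classical: ids {4, 6, 7} → COUNT(*)=3
  jazz: ids {2, 8, 10} → COUNT(*)=3
  metal: ids {3} → COUNT(*)=1
  rock: ids {1, 5, 9} → COUNT(*)=3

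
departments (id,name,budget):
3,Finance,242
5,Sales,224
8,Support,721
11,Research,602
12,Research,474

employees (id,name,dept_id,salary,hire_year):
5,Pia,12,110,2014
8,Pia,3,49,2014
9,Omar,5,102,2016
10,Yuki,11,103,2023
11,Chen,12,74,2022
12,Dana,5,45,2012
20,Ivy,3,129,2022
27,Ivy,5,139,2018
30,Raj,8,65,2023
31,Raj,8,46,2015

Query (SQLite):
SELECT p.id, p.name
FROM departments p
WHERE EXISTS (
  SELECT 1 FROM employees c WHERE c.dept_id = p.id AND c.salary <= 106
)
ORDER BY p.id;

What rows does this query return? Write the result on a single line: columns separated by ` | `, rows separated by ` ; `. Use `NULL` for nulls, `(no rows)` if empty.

For each departments row, check whether any employees with matching dept_id has salary <= 106.
Keep rows where that is true.

3 | Finance ; 5 | Sales ; 8 | Support ; 11 | Research ; 12 | Research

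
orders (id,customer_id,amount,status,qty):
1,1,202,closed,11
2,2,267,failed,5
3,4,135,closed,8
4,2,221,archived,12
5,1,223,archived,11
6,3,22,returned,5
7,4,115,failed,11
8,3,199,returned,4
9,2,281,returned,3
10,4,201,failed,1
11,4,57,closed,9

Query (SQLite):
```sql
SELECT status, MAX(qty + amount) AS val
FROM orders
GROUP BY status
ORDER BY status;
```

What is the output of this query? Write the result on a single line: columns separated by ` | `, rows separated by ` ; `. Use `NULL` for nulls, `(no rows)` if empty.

archived | 234 ; closed | 213 ; failed | 272 ; returned | 284

For each row compute qty + amount.
Group by status; take MAX of the expression per group.
  archived: ids {4, 5} → MAX(qty + amount)=234
  closed: ids {1, 3, 11} → MAX(qty + amount)=213
  failed: ids {2, 7, 10} → MAX(qty + amount)=272
  returned: ids {6, 8, 9} → MAX(qty + amount)=284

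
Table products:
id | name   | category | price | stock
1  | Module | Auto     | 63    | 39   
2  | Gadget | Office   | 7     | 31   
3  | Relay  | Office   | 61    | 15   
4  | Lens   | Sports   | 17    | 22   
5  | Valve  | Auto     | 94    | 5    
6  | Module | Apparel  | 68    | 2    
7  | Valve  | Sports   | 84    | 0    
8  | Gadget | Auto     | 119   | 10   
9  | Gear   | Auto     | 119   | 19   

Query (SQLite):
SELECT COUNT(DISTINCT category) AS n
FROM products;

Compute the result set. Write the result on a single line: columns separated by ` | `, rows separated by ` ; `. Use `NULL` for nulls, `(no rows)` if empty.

Count distinct non-NULL category values.

4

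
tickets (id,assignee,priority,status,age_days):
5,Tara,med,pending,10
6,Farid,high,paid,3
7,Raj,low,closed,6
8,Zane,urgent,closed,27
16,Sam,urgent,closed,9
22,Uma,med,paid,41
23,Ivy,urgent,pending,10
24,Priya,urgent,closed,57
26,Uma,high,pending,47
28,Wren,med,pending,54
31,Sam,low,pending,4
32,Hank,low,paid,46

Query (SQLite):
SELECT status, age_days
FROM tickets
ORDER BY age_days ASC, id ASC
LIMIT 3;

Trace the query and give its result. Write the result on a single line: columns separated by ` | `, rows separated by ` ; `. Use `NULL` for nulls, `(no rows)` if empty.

paid | 3 ; pending | 4 ; closed | 6

Sort by age_days asc, tiebreak id asc: (3, id=6), (4, id=31), (6, id=7), (9, id=16), (10, id=5), (10, id=23) …. Take first 3.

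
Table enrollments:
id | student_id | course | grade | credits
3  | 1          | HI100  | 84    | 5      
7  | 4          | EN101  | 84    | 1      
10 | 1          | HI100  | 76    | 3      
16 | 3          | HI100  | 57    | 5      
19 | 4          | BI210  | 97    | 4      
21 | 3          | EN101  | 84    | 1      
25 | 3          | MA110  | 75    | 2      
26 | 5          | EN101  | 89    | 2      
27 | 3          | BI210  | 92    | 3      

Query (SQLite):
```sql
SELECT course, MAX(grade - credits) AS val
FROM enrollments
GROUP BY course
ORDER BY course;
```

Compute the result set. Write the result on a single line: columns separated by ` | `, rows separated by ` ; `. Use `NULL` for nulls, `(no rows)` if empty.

BI210 | 93 ; EN101 | 87 ; HI100 | 79 ; MA110 | 73

For each row compute grade - credits.
Group by course; take MAX of the expression per group.
  BI210: ids {19, 27} → MAX(grade - credits)=93
  EN101: ids {7, 21, 26} → MAX(grade - credits)=87
  HI100: ids {3, 10, 16} → MAX(grade - credits)=79
  MA110: ids {25} → MAX(grade - credits)=73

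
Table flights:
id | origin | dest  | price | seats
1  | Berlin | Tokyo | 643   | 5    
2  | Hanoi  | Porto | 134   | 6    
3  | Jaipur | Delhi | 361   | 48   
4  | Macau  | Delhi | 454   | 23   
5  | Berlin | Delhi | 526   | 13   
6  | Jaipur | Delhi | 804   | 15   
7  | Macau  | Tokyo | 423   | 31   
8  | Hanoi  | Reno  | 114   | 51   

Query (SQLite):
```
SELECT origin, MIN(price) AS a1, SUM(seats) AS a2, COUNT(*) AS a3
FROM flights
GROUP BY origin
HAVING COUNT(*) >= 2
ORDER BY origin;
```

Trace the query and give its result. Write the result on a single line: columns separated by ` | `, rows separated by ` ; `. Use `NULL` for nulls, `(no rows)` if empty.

Group flights by origin.
Per group compute: MIN(price), SUM(seats), COUNT(*).
HAVING: drop groups with fewer than 2 rows.
  Berlin: ids {1, 5} → MIN(price)=526, SUM(seats)=18, COUNT(*)=2
  Hanoi: ids {2, 8} → MIN(price)=114, SUM(seats)=57, COUNT(*)=2
  Jaipur: ids {3, 6} → MIN(price)=361, SUM(seats)=63, COUNT(*)=2
  Macau: ids {4, 7} → MIN(price)=423, SUM(seats)=54, COUNT(*)=2

Berlin | 526 | 18 | 2 ; Hanoi | 114 | 57 | 2 ; Jaipur | 361 | 63 | 2 ; Macau | 423 | 54 | 2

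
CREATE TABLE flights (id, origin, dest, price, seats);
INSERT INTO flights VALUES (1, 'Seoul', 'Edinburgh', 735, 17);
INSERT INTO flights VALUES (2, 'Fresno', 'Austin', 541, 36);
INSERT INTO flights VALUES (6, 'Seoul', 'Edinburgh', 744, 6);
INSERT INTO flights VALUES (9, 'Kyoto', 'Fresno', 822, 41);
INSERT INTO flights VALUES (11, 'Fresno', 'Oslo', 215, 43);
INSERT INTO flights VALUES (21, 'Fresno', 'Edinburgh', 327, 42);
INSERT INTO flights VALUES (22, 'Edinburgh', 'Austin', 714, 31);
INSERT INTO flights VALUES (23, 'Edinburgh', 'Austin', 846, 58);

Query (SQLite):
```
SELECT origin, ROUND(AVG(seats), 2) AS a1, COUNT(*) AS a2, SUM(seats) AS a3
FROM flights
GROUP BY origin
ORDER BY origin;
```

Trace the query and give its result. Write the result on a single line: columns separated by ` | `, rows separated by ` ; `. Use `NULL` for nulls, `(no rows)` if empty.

Edinburgh | 44.5 | 2 | 89 ; Fresno | 40.33 | 3 | 121 ; Kyoto | 41 | 1 | 41 ; Seoul | 11.5 | 2 | 23

Group flights by origin.
Per group compute: ROUND(AVG(seats), 2), COUNT(*), SUM(seats).
  Edinburgh: ids {22, 23} → ROUND(AVG(seats), 2)=44.5, COUNT(*)=2, SUM(seats)=89
  Fresno: ids {2, 11, 21} → ROUND(AVG(seats), 2)=40.33, COUNT(*)=3, SUM(seats)=121
  Kyoto: ids {9} → ROUND(AVG(seats), 2)=41, COUNT(*)=1, SUM(seats)=41
  Seoul: ids {1, 6} → ROUND(AVG(seats), 2)=11.5, COUNT(*)=2, SUM(seats)=23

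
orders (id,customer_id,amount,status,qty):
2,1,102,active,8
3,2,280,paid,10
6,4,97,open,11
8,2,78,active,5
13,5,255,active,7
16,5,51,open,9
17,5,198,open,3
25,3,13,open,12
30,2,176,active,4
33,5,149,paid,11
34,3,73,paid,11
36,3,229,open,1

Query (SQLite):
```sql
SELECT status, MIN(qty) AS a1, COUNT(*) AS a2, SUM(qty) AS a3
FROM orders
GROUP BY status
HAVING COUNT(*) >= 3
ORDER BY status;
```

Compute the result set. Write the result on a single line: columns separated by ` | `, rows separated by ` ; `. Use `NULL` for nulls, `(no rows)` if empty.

active | 4 | 4 | 24 ; open | 1 | 5 | 36 ; paid | 10 | 3 | 32

Group orders by status.
Per group compute: MIN(qty), COUNT(*), SUM(qty).
HAVING: drop groups with fewer than 3 rows.
  active: ids {2, 8, 13, 30} → MIN(qty)=4, COUNT(*)=4, SUM(qty)=24
  open: ids {6, 16, 17, 25, 36} → MIN(qty)=1, COUNT(*)=5, SUM(qty)=36
  paid: ids {3, 33, 34} → MIN(qty)=10, COUNT(*)=3, SUM(qty)=32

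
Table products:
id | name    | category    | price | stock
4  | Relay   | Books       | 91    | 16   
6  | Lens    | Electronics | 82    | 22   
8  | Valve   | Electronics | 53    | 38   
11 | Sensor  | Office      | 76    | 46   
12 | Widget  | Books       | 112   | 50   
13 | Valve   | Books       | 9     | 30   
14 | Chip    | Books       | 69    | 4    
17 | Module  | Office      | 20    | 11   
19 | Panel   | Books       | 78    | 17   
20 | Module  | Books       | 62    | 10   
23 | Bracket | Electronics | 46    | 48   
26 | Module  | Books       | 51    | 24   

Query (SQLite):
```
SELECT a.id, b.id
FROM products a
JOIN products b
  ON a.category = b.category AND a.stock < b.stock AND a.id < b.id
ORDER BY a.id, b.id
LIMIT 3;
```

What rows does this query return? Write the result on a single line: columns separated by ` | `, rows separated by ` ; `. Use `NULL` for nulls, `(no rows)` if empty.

4 | 12 ; 4 | 13 ; 4 | 19

Pairs (a,b) with same category, a.stock < b.stock, a.id < b.id.
category groups: Books:{4,12,13,14,19,20,26} Electronics:{6,8,23} Office:{11,17}
Ordered by (a.id, b.id); first 3.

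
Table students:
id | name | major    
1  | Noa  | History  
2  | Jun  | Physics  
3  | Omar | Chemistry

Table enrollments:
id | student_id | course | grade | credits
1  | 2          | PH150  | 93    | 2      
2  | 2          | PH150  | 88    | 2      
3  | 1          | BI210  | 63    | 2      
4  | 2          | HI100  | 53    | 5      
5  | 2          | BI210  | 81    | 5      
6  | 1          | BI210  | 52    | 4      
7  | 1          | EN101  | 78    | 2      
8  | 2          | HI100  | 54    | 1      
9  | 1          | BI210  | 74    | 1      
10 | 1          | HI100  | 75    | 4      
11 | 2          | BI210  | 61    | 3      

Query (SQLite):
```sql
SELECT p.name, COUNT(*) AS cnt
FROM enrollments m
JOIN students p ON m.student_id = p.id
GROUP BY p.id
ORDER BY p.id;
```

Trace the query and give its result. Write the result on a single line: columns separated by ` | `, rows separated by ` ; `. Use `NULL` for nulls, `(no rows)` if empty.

Join each enrollments row to its students via student_id.
Group joined rows by students.id; compute COUNT(*) per group.
  1: ids {3, 6, 7, 9, 10} → COUNT(*)=5
  2: ids {1, 2, 4, 5, 8, 11} → COUNT(*)=6

Noa | 5 ; Jun | 6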